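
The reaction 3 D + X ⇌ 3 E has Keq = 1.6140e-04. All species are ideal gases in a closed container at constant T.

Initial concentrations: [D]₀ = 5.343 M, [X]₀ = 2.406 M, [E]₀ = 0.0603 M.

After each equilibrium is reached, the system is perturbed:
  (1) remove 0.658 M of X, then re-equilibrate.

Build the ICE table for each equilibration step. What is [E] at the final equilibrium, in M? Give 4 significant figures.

Q₀ = 5.9745e-07 vs Keq = 1.6140e-04 ⇒ Q<K, forward
Step 1:
                  D         X         E
  Initial     5.343     2.406    0.0603
  Change    -0.3023   -0.1008    0.3023
  Equil       5.041     2.305    0.3626
  solve Keq expr → x = 0.1008; check Q = 1.6140e-04
Then remove 0.658 M of X.
Step 2:
                  D         X         E
  Initial     5.041     1.647    0.3626
  Change    0.03537   0.01179  -0.03537
  Equil       5.076     1.659    0.3272
  solve Keq expr → x = -0.01179; check Q = 1.6140e-04

[E]_eq = 0.3272 M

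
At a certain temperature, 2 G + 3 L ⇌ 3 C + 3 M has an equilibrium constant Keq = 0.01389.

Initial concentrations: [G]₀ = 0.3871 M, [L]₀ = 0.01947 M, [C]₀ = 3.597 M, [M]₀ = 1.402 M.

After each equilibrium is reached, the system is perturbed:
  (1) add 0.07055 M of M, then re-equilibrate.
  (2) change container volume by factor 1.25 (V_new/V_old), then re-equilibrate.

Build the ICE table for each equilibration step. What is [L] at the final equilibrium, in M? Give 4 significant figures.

[L]_eq = 1.055 M

Q₀ = 1.1596e+08 vs Keq = 0.01389 ⇒ Q>K, reverse
Step 1:
                  G         L         C         M
  Initial    0.3871   0.01947     3.597     1.402
  Change     0.8352     1.253    -1.253    -1.253
  Equil       1.222     1.272     2.344    0.1492
  solve Keq expr → x = -0.4176; check Q = 0.01389
Then add 0.07055 M of M.
Step 2:
                  G         L         C         M
  Initial     1.222     1.272     2.344    0.2197
  Change    0.03784   0.05675  -0.05675  -0.05675
  Equil        1.26     1.329     2.287     0.163
  solve Keq expr → x = -0.01892; check Q = 0.01389
Then change container volume by factor 1.25 (V_new/V_old).
Step 3:
                  G         L         C         M
  Initial     1.008     1.063      1.83    0.1304
  Change  -0.005288 -0.007931  0.007931  0.007931
  Equil       1.003     1.055     1.838    0.1383
  solve Keq expr → x = 0.002644; check Q = 0.01389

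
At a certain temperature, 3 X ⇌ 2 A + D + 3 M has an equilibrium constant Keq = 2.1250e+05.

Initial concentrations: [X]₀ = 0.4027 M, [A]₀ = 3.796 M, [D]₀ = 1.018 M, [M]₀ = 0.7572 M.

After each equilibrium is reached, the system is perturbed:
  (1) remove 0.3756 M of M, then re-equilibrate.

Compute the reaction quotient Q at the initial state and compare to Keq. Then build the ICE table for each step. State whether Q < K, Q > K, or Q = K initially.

Q₀ = 97.52 vs Keq = 2.1250e+05 ⇒ Q<K, forward
Step 1:
                    X           A           D           M
  init         0.4027       3.796       1.018      0.7572
  Δ           -0.3535      0.2357      0.1178      0.3535
  eq          0.04919       4.032       1.136       1.111
  solve Keq expr → x = 0.1178; check Q = 2.1250e+05
Then remove 0.3756 M of M.
Step 2:
                    X           A           D           M
  init        0.04919       4.032       1.136      0.7351
  Δ          -0.01583     0.01055    0.005275     0.01583
  eq          0.03337       4.042       1.141      0.7509
  solve Keq expr → x = 0.005275; check Q = 2.1250e+05

Q₀ = 97.52; Q < K (proceeds forward)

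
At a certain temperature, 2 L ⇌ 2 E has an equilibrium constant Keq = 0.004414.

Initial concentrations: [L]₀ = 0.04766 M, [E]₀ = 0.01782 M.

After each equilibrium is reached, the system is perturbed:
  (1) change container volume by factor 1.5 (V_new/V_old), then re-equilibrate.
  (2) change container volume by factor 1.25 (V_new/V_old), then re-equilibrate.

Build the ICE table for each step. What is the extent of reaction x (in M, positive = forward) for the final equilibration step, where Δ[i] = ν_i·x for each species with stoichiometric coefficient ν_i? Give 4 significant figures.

Q₀ = 0.1398 vs Keq = 0.004414 ⇒ Q>K, reverse
Step 1:
                  L         E
  init      0.04766   0.01782
  Δ         0.01374  -0.01374
  eq         0.0614  0.004079
  solve Keq expr → x = -0.00687; check Q = 0.004414
Then change container volume by factor 1.5 (V_new/V_old).
Step 2:
                  L         E
  init      0.04093   0.00272
  Δ               0         0
  eq        0.04093   0.00272
  solve Keq expr → x = 0; check Q = 0.004414
Then change container volume by factor 1.25 (V_new/V_old).
Step 3:
                  L         E
  init      0.03275  0.002176
  Δ               0         0
  eq        0.03275  0.002176
  solve Keq expr → x = 0; check Q = 0.004414

x = 0 M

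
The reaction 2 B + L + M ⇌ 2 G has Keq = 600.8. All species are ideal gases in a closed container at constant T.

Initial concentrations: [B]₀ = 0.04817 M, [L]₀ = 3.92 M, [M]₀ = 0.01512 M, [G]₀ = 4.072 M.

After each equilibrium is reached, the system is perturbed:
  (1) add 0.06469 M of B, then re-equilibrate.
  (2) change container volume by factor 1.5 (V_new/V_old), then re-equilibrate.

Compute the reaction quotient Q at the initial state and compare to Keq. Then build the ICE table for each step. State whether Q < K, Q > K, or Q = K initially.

Q₀ = 1.2057e+05; Q > K (proceeds reverse)

Q₀ = 1.2057e+05 vs Keq = 600.8 ⇒ Q>K, reverse
Step 1:
                   B          L          M          G
  Initial    0.04817       3.92    0.01512      4.072
  Change        0.19      0.095      0.095      -0.19
  Equil       0.2382      4.015     0.1101      3.882
  solve Keq expr → x = -0.095; check Q = 600.8
Then add 0.06469 M of B.
Step 2:
                   B          L          M          G
  Initial     0.3029      4.015     0.1101      3.882
  Change    -0.03791   -0.01896   -0.01896    0.03791
  Equil        0.265      3.996    0.09117       3.92
  solve Keq expr → x = 0.01896; check Q = 600.8
Then change container volume by factor 1.5 (V_new/V_old).
Step 3:
                   B          L          M          G
  Initial     0.1766      2.664    0.06078      2.613
  Change     0.04493    0.02247    0.02247   -0.04493
  Equil       0.2216      2.686    0.08325      2.568
  solve Keq expr → x = -0.02247; check Q = 600.8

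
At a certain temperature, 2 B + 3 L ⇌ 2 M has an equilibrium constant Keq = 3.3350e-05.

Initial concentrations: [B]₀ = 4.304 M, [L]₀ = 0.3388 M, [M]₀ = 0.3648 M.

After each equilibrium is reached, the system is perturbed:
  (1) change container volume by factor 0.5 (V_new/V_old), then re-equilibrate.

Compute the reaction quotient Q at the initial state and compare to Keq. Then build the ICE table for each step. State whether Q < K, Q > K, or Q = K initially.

Q₀ = 0.1847 vs Keq = 3.3350e-05 ⇒ Q>K, reverse
Step 1:
                  B         L         M
  init        4.304    0.3388    0.3648
  Δ          0.3436    0.5154   -0.3436
  eq          4.648    0.8542   0.02119
  solve Keq expr → x = -0.1718; check Q = 3.3350e-05
Then change container volume by factor 0.5 (V_new/V_old).
Step 2:
                  B         L         M
  init        9.295     1.708   0.04238
  Δ        -0.06638  -0.09957   0.06638
  eq          9.229     1.609    0.1088
  solve Keq expr → x = 0.03319; check Q = 3.3350e-05

Q₀ = 0.1847; Q > K (proceeds reverse)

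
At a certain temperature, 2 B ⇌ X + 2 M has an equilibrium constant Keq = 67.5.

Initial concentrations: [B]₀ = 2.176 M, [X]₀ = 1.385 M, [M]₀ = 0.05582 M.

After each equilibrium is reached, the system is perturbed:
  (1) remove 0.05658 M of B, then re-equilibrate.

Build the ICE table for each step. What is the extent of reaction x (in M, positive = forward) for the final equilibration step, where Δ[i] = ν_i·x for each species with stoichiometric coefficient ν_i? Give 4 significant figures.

x = -0.02316 M

Q₀ = 9.1141e-04 vs Keq = 67.5 ⇒ Q<K, forward
Step 1:
                    B           X           M
  Initial       2.176       1.385     0.05582
  Change       -1.828      0.9141       1.828
  Equil        0.3477       2.299       1.884
  solve Keq expr → x = 0.9141; check Q = 67.5
Then remove 0.05658 M of B.
Step 2:
                    B           X           M
  Initial      0.2911       2.299       1.884
  Change      0.04632    -0.02316    -0.04632
  Equil        0.3375       2.276       1.838
  solve Keq expr → x = -0.02316; check Q = 67.5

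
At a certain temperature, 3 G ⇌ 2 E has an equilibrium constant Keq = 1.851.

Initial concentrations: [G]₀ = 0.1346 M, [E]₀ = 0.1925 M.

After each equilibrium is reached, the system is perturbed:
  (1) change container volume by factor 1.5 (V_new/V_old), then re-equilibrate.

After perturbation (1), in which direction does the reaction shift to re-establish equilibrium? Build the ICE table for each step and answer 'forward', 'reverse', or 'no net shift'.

Direction: reverse

Q₀ = 15.2 vs Keq = 1.851 ⇒ Q>K, reverse
Step 1:
                   G          E
  init        0.1346     0.1925
  Δ          0.08242   -0.05495
  eq           0.217     0.1376
  solve Keq expr → x = -0.02747; check Q = 1.851
Then change container volume by factor 1.5 (V_new/V_old).
Step 2:
                   G          E
  init        0.1447     0.0917
  Δ          0.01154  -0.007693
  eq          0.1562    0.08401
  solve Keq expr → x = -0.003847; check Q = 1.851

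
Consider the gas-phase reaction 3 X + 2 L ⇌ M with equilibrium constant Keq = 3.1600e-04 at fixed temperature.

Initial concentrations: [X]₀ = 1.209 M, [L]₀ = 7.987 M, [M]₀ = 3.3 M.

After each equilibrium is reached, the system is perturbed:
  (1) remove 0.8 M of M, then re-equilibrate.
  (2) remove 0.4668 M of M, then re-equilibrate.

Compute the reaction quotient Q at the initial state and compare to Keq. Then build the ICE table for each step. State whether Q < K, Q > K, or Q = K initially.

Q₀ = 0.02927 vs Keq = 3.1600e-04 ⇒ Q>K, reverse
Step 1:
                  X         L         M
  Initial     1.209     7.987       3.3
  Change      2.978     1.986   -0.9928
  Equil       4.187     9.973     2.307
  solve Keq expr → x = -0.9928; check Q = 3.1600e-04
Then remove 0.8 M of M.
Step 2:
                  X         L         M
  Initial     4.187     9.973     1.507
  Change    -0.3873   -0.2582    0.1291
  Equil         3.8     9.714     1.636
  solve Keq expr → x = 0.1291; check Q = 3.1600e-04
Then remove 0.4668 M of M.
Step 3:
                  X         L         M
  Initial       3.8     9.714      1.17
  Change    -0.2726   -0.1817   0.09085
  Equil       3.527     9.533      1.26
  solve Keq expr → x = 0.09085; check Q = 3.1600e-04

Q₀ = 0.02927; Q > K (proceeds reverse)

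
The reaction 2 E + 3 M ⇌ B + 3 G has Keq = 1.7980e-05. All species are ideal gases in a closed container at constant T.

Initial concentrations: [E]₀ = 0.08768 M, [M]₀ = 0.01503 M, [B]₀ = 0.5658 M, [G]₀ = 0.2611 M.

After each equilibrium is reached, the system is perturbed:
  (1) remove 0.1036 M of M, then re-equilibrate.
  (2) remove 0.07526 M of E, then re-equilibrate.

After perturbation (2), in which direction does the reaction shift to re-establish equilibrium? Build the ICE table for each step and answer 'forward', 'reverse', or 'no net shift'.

Q₀ = 3.8584e+05 vs Keq = 1.7980e-05 ⇒ Q>K, reverse
Step 1:
                    E           M           B           G
  init        0.08768     0.01503      0.5658      0.2611
  Δ            0.1716      0.2574     -0.0858     -0.2574
  eq           0.2593      0.2724        0.48    0.003706
  solve Keq expr → x = -0.0858; check Q = 1.7980e-05
Then remove 0.1036 M of M.
Step 2:
                    E           M           B           G
  init         0.2593      0.1688        0.48    0.003706
  Δ        9.2292e-04    0.001384 -4.6146e-04   -0.001384
  eq           0.2602      0.1702      0.4795    0.002322
  solve Keq expr → x = -4.6146e-04; check Q = 1.7980e-05
Then remove 0.07526 M of E.
Step 3:
                    E           M           B           G
  init         0.1849      0.1702      0.4795    0.002322
  Δ        3.1022e-04  4.6533e-04 -1.5511e-04 -4.6533e-04
  eq           0.1852      0.1707      0.4794    0.001857
  solve Keq expr → x = -1.5511e-04; check Q = 1.7980e-05

Direction: reverse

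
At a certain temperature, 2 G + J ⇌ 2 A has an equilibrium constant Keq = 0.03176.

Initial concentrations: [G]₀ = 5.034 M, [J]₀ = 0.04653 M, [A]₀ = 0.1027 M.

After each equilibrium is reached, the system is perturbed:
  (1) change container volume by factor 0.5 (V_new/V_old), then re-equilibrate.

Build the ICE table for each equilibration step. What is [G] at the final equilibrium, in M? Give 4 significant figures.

[G]_eq = 9.949 M

Q₀ = 0.008945 vs Keq = 0.03176 ⇒ Q<K, forward
Step 1:
                   G          J          A
  init         5.034    0.04653     0.1027
  Δ         -0.04094   -0.02047    0.04094
  eq           4.993    0.02606     0.1436
  solve Keq expr → x = 0.02047; check Q = 0.03176
Then change container volume by factor 0.5 (V_new/V_old).
Step 2:
                   G          J          A
  init         9.986    0.05212     0.2873
  Δ         -0.03723   -0.01862    0.03723
  eq           9.949     0.0335     0.3245
  solve Keq expr → x = 0.01862; check Q = 0.03176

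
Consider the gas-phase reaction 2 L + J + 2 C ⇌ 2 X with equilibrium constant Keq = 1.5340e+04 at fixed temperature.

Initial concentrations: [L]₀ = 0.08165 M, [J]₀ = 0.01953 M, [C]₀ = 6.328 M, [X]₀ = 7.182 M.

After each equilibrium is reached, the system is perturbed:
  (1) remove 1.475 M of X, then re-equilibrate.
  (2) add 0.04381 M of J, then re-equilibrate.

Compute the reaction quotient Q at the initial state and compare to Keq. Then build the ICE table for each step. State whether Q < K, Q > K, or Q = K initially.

Q₀ = 9893 vs Keq = 1.5340e+04 ⇒ Q<K, forward
Step 1:
                   L          J          C          X
  init       0.08165    0.01953      6.328      7.182
  Δ        -0.007974  -0.003987  -0.007974   0.007974
  eq         0.07368    0.01554       6.32       7.19
  solve Keq expr → x = 0.003987; check Q = 1.5340e+04
Then remove 1.475 M of X.
Step 2:
                   L          J          C          X
  init       0.07368    0.01554       6.32      5.715
  Δ        -0.006996  -0.003498  -0.006996   0.006996
  eq         0.06668    0.01204      6.313      5.722
  solve Keq expr → x = 0.003498; check Q = 1.5340e+04
Then add 0.04381 M of J.
Step 3:
                   L          J          C          X
  init       0.06668    0.05585      6.313      5.722
  Δ         -0.03009   -0.01504   -0.03009    0.03009
  eq         0.03659    0.04081      6.283      5.752
  solve Keq expr → x = 0.01504; check Q = 1.5340e+04

Q₀ = 9893; Q < K (proceeds forward)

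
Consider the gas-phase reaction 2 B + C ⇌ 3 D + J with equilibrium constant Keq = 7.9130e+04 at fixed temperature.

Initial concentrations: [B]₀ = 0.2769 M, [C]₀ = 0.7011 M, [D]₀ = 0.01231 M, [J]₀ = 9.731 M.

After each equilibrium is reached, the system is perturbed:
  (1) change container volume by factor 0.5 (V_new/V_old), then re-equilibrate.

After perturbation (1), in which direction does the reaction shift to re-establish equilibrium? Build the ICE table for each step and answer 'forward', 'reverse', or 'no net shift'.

Q₀ = 3.3768e-04 vs Keq = 7.9130e+04 ⇒ Q<K, forward
Step 1:
                   B          C          D          J
  I           0.2769     0.7011    0.01231      9.731
  C          -0.2728    -0.1364     0.4092     0.1364
  E         0.004067     0.5647     0.4216      9.867
  solve Keq expr → x = 0.1364; check Q = 7.9130e+04
Then change container volume by factor 0.5 (V_new/V_old).
Step 2:
                   B          C          D          J
  I         0.008135      1.129     0.8431      19.73
  C         0.003261    0.00163  -0.004891   -0.00163
  E           0.0114      1.131     0.8382      19.73
  solve Keq expr → x = -0.00163; check Q = 7.9130e+04

Direction: reverse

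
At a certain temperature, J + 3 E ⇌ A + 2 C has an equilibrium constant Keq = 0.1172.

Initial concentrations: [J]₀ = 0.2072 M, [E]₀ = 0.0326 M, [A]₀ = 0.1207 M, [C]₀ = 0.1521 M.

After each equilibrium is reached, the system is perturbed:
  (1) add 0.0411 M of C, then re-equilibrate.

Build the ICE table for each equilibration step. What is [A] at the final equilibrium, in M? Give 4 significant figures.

[A]_eq = 0.06004 M

Q₀ = 389 vs Keq = 0.1172 ⇒ Q>K, reverse
Step 1:
                  J         E         A         C
  init       0.2072    0.0326    0.1207    0.1521
  Δ         0.05031    0.1509  -0.05031   -0.1006
  eq         0.2575    0.1835   0.07039   0.05148
  solve Keq expr → x = -0.05031; check Q = 0.1172
Then add 0.0411 M of C.
Step 2:
                  J         E         A         C
  init       0.2575    0.1835   0.07039   0.09258
  Δ         0.01035   0.03106  -0.01035   -0.0207
  eq         0.2679    0.2146   0.06004   0.07188
  solve Keq expr → x = -0.01035; check Q = 0.1172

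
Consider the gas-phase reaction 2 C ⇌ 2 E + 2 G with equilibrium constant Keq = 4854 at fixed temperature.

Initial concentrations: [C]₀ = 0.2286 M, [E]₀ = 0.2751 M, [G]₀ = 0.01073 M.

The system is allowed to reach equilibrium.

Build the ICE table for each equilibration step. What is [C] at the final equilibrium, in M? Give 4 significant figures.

Q₀ = 1.6674e-04 vs Keq = 4854 ⇒ Q<K, forward
Step 1:
                   C          E          G
  init        0.2286     0.2751    0.01073
  Δ          -0.2269     0.2269     0.2269
  eq        0.001712      0.502     0.2376
  solve Keq expr → x = 0.1134; check Q = 4854

[C]_eq = 0.001712 M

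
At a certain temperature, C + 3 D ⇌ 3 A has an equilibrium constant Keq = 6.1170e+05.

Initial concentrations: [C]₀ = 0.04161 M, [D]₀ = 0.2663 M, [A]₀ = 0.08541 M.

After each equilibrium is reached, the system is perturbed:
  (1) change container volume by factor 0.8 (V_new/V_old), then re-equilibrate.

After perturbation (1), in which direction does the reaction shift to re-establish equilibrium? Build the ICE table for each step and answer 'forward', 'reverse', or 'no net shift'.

Direction: forward

Q₀ = 0.7929 vs Keq = 6.1170e+05 ⇒ Q<K, forward
Step 1:
                   C          D          A
  I          0.04161     0.2663    0.08541
  C          -0.0416    -0.1248     0.1248
  E       5.3625e-06     0.1415     0.2102
  solve Keq expr → x = 0.0416; check Q = 6.1170e+05
Then change container volume by factor 0.8 (V_new/V_old).
Step 2:
                   C          D          A
  I       6.7031e-06     0.1769     0.2628
  C       -1.3400e-06 -4.0200e-06 4.0200e-06
  E       5.3631e-06     0.1769     0.2628
  solve Keq expr → x = 1.3400e-06; check Q = 6.1170e+05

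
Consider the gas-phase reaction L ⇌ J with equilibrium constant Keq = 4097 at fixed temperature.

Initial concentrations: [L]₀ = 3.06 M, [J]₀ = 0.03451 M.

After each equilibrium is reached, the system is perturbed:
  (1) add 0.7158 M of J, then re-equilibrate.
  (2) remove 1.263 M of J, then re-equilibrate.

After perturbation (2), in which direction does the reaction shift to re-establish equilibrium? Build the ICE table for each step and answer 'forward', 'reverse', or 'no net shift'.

Direction: forward

Q₀ = 0.01128 vs Keq = 4097 ⇒ Q<K, forward
Step 1:
                  L         J
  I            3.06   0.03451
  C          -3.059     3.059
  E       7.5513e-04     3.094
  solve Keq expr → x = 3.059; check Q = 4097
Then add 0.7158 M of J.
Step 2:
                  L         J
  I       7.5513e-04      3.81
  C       1.7467e-04 -1.7467e-04
  E       9.2980e-04     3.809
  solve Keq expr → x = -1.7467e-04; check Q = 4097
Then remove 1.263 M of J.
Step 3:
                  L         J
  I       9.2980e-04     2.546
  C       -3.0820e-04 3.0820e-04
  E       6.2160e-04     2.547
  solve Keq expr → x = 3.0820e-04; check Q = 4097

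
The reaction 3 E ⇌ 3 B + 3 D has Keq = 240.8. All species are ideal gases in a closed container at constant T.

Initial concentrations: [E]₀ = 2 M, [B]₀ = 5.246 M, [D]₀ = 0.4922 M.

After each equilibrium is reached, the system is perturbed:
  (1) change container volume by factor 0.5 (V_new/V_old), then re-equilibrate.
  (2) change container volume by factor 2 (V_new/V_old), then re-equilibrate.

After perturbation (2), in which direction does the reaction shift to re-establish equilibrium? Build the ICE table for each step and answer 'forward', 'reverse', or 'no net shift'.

Q₀ = 2.152 vs Keq = 240.8 ⇒ Q<K, forward
Step 1:
                  E         B         D
  Initial         2     5.246    0.4922
  Change    -0.7744    0.7744    0.7744
  Equil       1.226      6.02     1.267
  solve Keq expr → x = 0.2581; check Q = 240.8
Then change container volume by factor 0.5 (V_new/V_old).
Step 2:
                  E         B         D
  Initial     2.451     12.04     2.533
  Change     0.7612   -0.7612   -0.7612
  Equil       3.213     11.28     1.772
  solve Keq expr → x = -0.2537; check Q = 240.8
Then change container volume by factor 2 (V_new/V_old).
Step 3:
                  E         B         D
  Initial     1.606      5.64    0.8859
  Change    -0.3806    0.3806    0.3806
  Equil       1.226      6.02     1.267
  solve Keq expr → x = 0.1269; check Q = 240.8

Direction: forward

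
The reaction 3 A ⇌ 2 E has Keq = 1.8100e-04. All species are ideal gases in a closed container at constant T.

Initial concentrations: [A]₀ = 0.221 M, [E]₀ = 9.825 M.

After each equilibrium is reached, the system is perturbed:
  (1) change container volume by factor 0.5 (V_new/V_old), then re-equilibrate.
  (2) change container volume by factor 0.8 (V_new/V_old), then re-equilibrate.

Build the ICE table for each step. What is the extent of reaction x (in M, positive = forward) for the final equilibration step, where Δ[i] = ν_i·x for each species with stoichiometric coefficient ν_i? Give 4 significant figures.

Q₀ = 8943 vs Keq = 1.8100e-04 ⇒ Q>K, reverse
Step 1:
                   A          E
  init         0.221      9.825
  Δ            13.69     -9.127
  eq           13.91     0.6981
  solve Keq expr → x = -4.563; check Q = 1.8100e-04
Then change container volume by factor 0.5 (V_new/V_old).
Step 2:
                   A          E
  init         27.82      1.396
  Δ          -0.7487     0.4991
  eq           27.07      1.895
  solve Keq expr → x = 0.2496; check Q = 1.8100e-04
Then change container volume by factor 0.8 (V_new/V_old).
Step 3:
                   A          E
  init         33.84      2.369
  Δ          -0.3568     0.2379
  eq           33.49      2.607
  solve Keq expr → x = 0.1189; check Q = 1.8100e-04

x = 0.1189 M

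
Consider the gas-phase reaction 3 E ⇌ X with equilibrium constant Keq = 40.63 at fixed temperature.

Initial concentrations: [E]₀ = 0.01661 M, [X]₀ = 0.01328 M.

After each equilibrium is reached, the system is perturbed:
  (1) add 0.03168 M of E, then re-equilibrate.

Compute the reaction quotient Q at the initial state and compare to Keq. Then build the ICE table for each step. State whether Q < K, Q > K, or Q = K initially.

Q₀ = 2898; Q > K (proceeds reverse)

Q₀ = 2898 vs Keq = 40.63 ⇒ Q>K, reverse
Step 1:
                   E          X
  I          0.01661    0.01328
  C          0.02859  -0.009529
  E           0.0452   0.003751
  solve Keq expr → x = -0.009529; check Q = 40.63
Then add 0.03168 M of E.
Step 2:
                   E          X
  I          0.07688   0.003751
  C          -0.0161   0.005368
  E          0.06077   0.009119
  solve Keq expr → x = 0.005368; check Q = 40.63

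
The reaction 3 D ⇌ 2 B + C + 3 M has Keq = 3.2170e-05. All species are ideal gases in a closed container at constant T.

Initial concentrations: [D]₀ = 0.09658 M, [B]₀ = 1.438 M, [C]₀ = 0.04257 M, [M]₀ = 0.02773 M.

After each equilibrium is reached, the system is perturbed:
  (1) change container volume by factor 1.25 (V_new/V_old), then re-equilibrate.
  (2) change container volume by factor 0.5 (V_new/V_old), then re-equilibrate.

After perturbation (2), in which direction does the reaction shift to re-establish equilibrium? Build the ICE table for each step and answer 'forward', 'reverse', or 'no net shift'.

Q₀ = 0.002084 vs Keq = 3.2170e-05 ⇒ Q>K, reverse
Step 1:
                  D         B         C         M
  Initial   0.09658     1.438   0.04257   0.02773
  Change    0.01896  -0.01264 -0.006321  -0.01896
  Equil      0.1155     1.425   0.03625  0.008767
  solve Keq expr → x = -0.006321; check Q = 3.2170e-05
Then change container volume by factor 1.25 (V_new/V_old).
Step 2:
                  D         B         C         M
  Initial   0.09243      1.14     0.029  0.007014
  Change  -0.001551  0.001034 5.1685e-04  0.001551
  Equil     0.09088     1.141   0.02952  0.008564
  solve Keq expr → x = 5.1685e-04; check Q = 3.2170e-05
Then change container volume by factor 0.5 (V_new/V_old).
Step 3:
                  D         B         C         M
  Initial    0.1818     2.283   0.05903   0.01713
  Change   0.008032 -0.005355 -0.002677 -0.008032
  Equil      0.1898     2.277   0.05635  0.009096
  solve Keq expr → x = -0.002677; check Q = 3.2170e-05

Direction: reverse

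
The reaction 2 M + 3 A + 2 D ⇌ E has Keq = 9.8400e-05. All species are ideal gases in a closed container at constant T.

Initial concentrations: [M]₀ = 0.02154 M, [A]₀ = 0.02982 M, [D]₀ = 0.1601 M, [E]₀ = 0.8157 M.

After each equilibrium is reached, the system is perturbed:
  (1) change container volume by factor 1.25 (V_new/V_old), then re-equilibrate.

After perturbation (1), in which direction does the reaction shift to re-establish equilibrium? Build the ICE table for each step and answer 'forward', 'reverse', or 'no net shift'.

Direction: reverse

Q₀ = 2.5866e+09 vs Keq = 9.8400e-05 ⇒ Q>K, reverse
Step 1:
                  M         A         D         E
  I         0.02154   0.02982    0.1601    0.8157
  C           1.608     2.411     1.608   -0.8038
  E           1.629     2.441     1.768   0.01188
  solve Keq expr → x = -0.8038; check Q = 9.8400e-05
Then change container volume by factor 1.25 (V_new/V_old).
Step 2:
                  M         A         D         E
  I           1.303     1.953     1.414    0.0095
  C         0.01365   0.02048   0.01365 -0.006826
  E           1.317     1.974     1.428  0.002675
  solve Keq expr → x = -0.006826; check Q = 9.8400e-05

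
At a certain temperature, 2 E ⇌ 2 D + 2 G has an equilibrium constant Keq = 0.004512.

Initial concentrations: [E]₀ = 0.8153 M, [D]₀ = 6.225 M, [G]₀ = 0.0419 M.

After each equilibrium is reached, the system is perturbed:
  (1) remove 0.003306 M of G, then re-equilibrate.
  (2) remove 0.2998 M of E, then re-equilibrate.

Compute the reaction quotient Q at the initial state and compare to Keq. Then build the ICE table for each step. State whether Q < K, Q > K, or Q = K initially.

Q₀ = 0.1023 vs Keq = 0.004512 ⇒ Q>K, reverse
Step 1:
                  E         D         G
  init       0.8153     6.225    0.0419
  Δ          0.0327   -0.0327   -0.0327
  eq          0.848     6.192  0.009199
  solve Keq expr → x = -0.01635; check Q = 0.004512
Then remove 0.003306 M of G.
Step 2:
                  E         D         G
  init        0.848     6.192  0.005893
  Δ       -0.003266  0.003266  0.003266
  eq         0.8447     6.196  0.009159
  solve Keq expr → x = 0.001633; check Q = 0.004512
Then remove 0.2998 M of E.
Step 3:
                  E         D         G
  init       0.5449     6.196  0.009159
  Δ        0.003212 -0.003212 -0.003212
  eq         0.5481     6.192  0.005946
  solve Keq expr → x = -0.001606; check Q = 0.004512

Q₀ = 0.1023; Q > K (proceeds reverse)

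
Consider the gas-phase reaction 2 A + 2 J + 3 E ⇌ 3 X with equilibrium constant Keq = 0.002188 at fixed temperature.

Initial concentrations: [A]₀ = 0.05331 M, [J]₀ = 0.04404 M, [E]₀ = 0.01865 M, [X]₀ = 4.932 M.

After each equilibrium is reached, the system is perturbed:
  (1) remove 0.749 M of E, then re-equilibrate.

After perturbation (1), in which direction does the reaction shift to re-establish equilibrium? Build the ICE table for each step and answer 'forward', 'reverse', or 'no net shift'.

Direction: reverse

Q₀ = 3.3552e+12 vs Keq = 0.002188 ⇒ Q>K, reverse
Step 1:
                    A           J           E           X
  init        0.05331     0.04404     0.01865       4.932
  Δ             2.326       2.326       3.489      -3.489
  eq            2.379        2.37       3.508       1.443
  solve Keq expr → x = -1.163; check Q = 0.002188
Then remove 0.749 M of E.
Step 2:
                    A           J           E           X
  init          2.379        2.37       2.759       1.443
  Δ            0.1101      0.1101      0.1652     -0.1652
  eq             2.49        2.48       2.924       1.278
  solve Keq expr → x = -0.05506; check Q = 0.002188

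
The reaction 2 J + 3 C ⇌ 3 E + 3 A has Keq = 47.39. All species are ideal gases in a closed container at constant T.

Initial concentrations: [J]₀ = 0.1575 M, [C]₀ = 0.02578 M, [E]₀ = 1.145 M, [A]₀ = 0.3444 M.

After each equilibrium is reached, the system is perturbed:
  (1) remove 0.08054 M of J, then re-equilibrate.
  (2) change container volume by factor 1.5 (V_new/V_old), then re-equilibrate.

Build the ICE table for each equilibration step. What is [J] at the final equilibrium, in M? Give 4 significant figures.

[J]_eq = 0.1127 M

Q₀ = 1.4428e+05 vs Keq = 47.39 ⇒ Q>K, reverse
Step 1:
                  J         C         E         A
  init       0.1575   0.02578     1.145    0.3444
  Δ          0.0861    0.1291   -0.1291   -0.1291
  eq         0.2436    0.1549     1.016    0.2153
  solve Keq expr → x = -0.04305; check Q = 47.39
Then remove 0.08054 M of J.
Step 2:
                  J         C         E         A
  init       0.1631    0.1549     1.016    0.2153
  Δ         0.01224   0.01836  -0.01836  -0.01836
  eq         0.1753    0.1733    0.9975    0.1969
  solve Keq expr → x = -0.006119; check Q = 47.39
Then change container volume by factor 1.5 (V_new/V_old).
Step 3:
                  J         C         E         A
  init       0.1169    0.1155     0.665    0.1313
  Δ        -0.00415 -0.006225  0.006225  0.006225
  eq         0.1127    0.1093    0.6712    0.1375
  solve Keq expr → x = 0.002075; check Q = 47.39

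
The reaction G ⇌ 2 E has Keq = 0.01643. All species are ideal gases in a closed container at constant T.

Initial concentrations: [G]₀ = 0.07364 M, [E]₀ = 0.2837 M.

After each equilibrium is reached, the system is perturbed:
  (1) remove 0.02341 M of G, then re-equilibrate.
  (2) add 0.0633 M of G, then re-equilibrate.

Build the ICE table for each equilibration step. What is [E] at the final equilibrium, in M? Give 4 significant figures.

[E]_eq = 0.0608 M

Q₀ = 1.093 vs Keq = 0.01643 ⇒ Q>K, reverse
Step 1:
                   G          E
  I          0.07364     0.2837
  C           0.1141    -0.2282
  E           0.1877    0.05554
  solve Keq expr → x = -0.1141; check Q = 0.01643
Then remove 0.02341 M of G.
Step 2:
                   G          E
  I           0.1643    0.05554
  C         0.001658  -0.003317
  E            0.166    0.05222
  solve Keq expr → x = -0.001658; check Q = 0.01643
Then add 0.0633 M of G.
Step 3:
                   G          E
  I           0.2293    0.05222
  C        -0.004289   0.008579
  E            0.225     0.0608
  solve Keq expr → x = 0.004289; check Q = 0.01643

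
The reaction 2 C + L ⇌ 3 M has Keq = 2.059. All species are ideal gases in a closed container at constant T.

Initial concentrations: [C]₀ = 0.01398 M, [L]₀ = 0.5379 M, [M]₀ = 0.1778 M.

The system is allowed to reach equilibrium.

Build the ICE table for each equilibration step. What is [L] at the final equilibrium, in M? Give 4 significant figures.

Q₀ = 53.47 vs Keq = 2.059 ⇒ Q>K, reverse
Step 1:
                   C          L          M
  init       0.01398     0.5379     0.1778
  Δ          0.03077    0.01539   -0.04616
  eq         0.04475     0.5533     0.1316
  solve Keq expr → x = -0.01539; check Q = 2.059

[L]_eq = 0.5533 M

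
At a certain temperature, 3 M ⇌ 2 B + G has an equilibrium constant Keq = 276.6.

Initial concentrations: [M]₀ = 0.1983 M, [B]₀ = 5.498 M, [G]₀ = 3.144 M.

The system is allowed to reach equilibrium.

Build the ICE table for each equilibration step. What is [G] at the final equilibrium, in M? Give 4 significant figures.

Q₀ = 1.2188e+04 vs Keq = 276.6 ⇒ Q>K, reverse
Step 1:
                   M          B          G
  Initial     0.1983      5.498      3.144
  Change      0.4643    -0.3095    -0.1548
  Equil       0.6626      5.188      2.989
  solve Keq expr → x = -0.1548; check Q = 276.6

[G]_eq = 2.989 M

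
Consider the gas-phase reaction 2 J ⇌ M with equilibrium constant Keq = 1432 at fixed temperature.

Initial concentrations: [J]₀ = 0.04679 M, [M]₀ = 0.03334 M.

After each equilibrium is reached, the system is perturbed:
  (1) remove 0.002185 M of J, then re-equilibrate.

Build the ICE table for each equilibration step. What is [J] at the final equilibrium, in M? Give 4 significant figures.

[J]_eq = 0.006061 M

Q₀ = 15.23 vs Keq = 1432 ⇒ Q<K, forward
Step 1:
                  J         M
  init      0.04679   0.03334
  Δ        -0.04067   0.02033
  eq       0.006122   0.05367
  solve Keq expr → x = 0.02033; check Q = 1432
Then remove 0.002185 M of J.
Step 2:
                  J         M
  init     0.003937   0.05367
  Δ        0.002124 -0.001062
  eq       0.006061   0.05261
  solve Keq expr → x = -0.001062; check Q = 1432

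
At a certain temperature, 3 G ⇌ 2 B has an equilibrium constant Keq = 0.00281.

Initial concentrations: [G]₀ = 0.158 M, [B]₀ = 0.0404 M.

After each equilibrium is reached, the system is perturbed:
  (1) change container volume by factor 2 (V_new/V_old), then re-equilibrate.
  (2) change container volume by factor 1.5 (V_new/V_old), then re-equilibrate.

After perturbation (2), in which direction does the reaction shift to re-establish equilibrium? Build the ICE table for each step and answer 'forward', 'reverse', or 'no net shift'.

Direction: reverse

Q₀ = 0.4138 vs Keq = 0.00281 ⇒ Q>K, reverse
Step 1:
                   G          B
  I            0.158     0.0404
  C           0.0529   -0.03527
  E           0.2109   0.005134
  solve Keq expr → x = -0.01763; check Q = 0.00281
Then change container volume by factor 2 (V_new/V_old).
Step 2:
                   G          B
  I           0.1054   0.002567
  C         0.001086 -7.2377e-04
  E           0.1065   0.001843
  solve Keq expr → x = -3.6188e-04; check Q = 0.00281
Then change container volume by factor 1.5 (V_new/V_old).
Step 3:
                   G          B
  I          0.07102   0.001229
  C       3.2782e-04 -2.1854e-04
  E          0.07135    0.00101
  solve Keq expr → x = -1.0927e-04; check Q = 0.00281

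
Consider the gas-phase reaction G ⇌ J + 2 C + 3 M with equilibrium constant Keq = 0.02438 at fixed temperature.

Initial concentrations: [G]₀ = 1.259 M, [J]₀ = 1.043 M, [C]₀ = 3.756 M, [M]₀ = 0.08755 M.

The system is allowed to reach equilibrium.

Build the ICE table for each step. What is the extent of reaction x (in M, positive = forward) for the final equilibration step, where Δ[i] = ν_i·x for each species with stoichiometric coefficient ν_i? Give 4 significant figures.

x = 0.0129 M

Q₀ = 0.007843 vs Keq = 0.02438 ⇒ Q<K, forward
Step 1:
                   G          J          C          M
  Initial      1.259      1.043      3.756    0.08755
  Change     -0.0129     0.0129    0.02579    0.03869
  Equil        1.246      1.056      3.782     0.1262
  solve Keq expr → x = 0.0129; check Q = 0.02438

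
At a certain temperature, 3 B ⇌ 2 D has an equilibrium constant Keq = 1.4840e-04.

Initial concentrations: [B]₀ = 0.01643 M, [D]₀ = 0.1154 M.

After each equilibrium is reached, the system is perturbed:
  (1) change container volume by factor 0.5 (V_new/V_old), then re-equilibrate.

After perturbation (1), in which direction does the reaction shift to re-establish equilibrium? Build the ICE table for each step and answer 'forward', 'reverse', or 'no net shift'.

Direction: forward

Q₀ = 3003 vs Keq = 1.4840e-04 ⇒ Q>K, reverse
Step 1:
                    B           D
  I           0.01643      0.1154
  C            0.1716     -0.1144
  E             0.188  9.9333e-04
  solve Keq expr → x = -0.0572; check Q = 1.4840e-04
Then change container volume by factor 0.5 (V_new/V_old).
Step 2:
                    B           D
  I            0.3761    0.001987
  C         -0.001214  8.0931e-04
  E            0.3749    0.002796
  solve Keq expr → x = 4.0465e-04; check Q = 1.4840e-04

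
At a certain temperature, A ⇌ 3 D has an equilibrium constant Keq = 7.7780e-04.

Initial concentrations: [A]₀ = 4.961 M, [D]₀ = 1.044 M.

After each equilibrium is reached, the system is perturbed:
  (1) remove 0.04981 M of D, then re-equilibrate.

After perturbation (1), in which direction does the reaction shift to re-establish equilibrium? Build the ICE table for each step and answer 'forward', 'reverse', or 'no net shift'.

Direction: forward

Q₀ = 0.2294 vs Keq = 7.7780e-04 ⇒ Q>K, reverse
Step 1:
                  A         D
  init        4.961     1.044
  Δ          0.2947   -0.8841
  eq          5.256    0.1599
  solve Keq expr → x = -0.2947; check Q = 7.7780e-04
Then remove 0.04981 M of D.
Step 2:
                  A         D
  init        5.256    0.1101
  Δ        -0.01655   0.04964
  eq          5.239    0.1597
  solve Keq expr → x = 0.01655; check Q = 7.7780e-04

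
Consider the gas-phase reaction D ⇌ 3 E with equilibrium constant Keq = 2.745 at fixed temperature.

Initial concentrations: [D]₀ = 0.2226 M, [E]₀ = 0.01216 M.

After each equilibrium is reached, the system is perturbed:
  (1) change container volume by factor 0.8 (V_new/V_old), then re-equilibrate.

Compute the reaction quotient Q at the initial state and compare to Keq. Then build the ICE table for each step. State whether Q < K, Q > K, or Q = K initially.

Q₀ = 8.0775e-06; Q < K (proceeds forward)

Q₀ = 8.0775e-06 vs Keq = 2.745 ⇒ Q<K, forward
Step 1:
                  D         E
  Initial    0.2226   0.01216
  Change    -0.1704    0.5112
  Equil     0.05221    0.5233
  solve Keq expr → x = 0.1704; check Q = 2.745
Then change container volume by factor 0.8 (V_new/V_old).
Step 2:
                  D         E
  Initial   0.06526    0.6542
  Change    0.01594  -0.04782
  Equil     0.08121    0.6063
  solve Keq expr → x = -0.01594; check Q = 2.745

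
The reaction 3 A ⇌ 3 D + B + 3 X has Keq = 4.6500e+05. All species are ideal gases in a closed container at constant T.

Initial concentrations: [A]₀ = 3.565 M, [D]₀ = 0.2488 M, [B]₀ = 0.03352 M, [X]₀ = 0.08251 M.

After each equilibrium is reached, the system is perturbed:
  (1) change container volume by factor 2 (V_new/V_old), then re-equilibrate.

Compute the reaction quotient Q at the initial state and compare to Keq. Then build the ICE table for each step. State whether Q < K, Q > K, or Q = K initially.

Q₀ = 6.4002e-09; Q < K (proceeds forward)

Q₀ = 6.4002e-09 vs Keq = 4.6500e+05 ⇒ Q<K, forward
Step 1:
                    A           D           B           X
  init          3.565      0.2488     0.03352     0.08251
  Δ            -3.393       3.393       1.131       3.393
  eq           0.1719       3.642       1.165       3.476
  solve Keq expr → x = 1.131; check Q = 4.6500e+05
Then change container volume by factor 2 (V_new/V_old).
Step 2:
                    A           D           B           X
  init        0.08595       1.821      0.5823       1.738
  Δ          -0.04957     0.04957     0.01652     0.04957
  eq          0.03637       1.871      0.5988       1.787
  solve Keq expr → x = 0.01652; check Q = 4.6500e+05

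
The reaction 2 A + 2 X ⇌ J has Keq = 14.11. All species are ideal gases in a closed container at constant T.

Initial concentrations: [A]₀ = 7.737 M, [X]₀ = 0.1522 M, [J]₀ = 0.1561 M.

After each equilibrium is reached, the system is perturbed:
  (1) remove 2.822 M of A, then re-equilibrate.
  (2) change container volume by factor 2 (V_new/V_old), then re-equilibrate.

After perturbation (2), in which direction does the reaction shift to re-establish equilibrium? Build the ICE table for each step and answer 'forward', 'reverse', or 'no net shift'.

Q₀ = 0.1126 vs Keq = 14.11 ⇒ Q<K, forward
Step 1:
                    A           X           J
  init          7.737      0.1522      0.1561
  Δ           -0.1356     -0.1356     0.06781
  eq            7.601     0.01657      0.2239
  solve Keq expr → x = 0.06781; check Q = 14.11
Then remove 2.822 M of A.
Step 2:
                    A           X           J
  init          4.779     0.01657      0.2239
  Δ          0.009454    0.009454   -0.004727
  eq            4.789     0.02603      0.2192
  solve Keq expr → x = -0.004727; check Q = 14.11
Then change container volume by factor 2 (V_new/V_old).
Step 3:
                    A           X           J
  init          2.394     0.01301      0.1096
  Δ           0.02162     0.02162    -0.01081
  eq            2.416     0.03463     0.09878
  solve Keq expr → x = -0.01081; check Q = 14.11

Direction: reverse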